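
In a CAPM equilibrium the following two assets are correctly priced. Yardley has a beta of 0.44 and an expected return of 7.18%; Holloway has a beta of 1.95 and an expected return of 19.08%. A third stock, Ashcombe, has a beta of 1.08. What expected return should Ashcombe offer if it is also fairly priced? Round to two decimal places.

MRP (SML slope) = (19.08% − 7.18%) / (1.95 − 0.44) = 11.90% / 1.51 = 7.8808%
R_f (intercept) = 7.18% − 0.44 × 7.8808% = 3.7124%
E(R_Ashcombe) = R_f + β × MRP = 3.7124% + 1.08 × 7.8808% = 12.22%

12.22%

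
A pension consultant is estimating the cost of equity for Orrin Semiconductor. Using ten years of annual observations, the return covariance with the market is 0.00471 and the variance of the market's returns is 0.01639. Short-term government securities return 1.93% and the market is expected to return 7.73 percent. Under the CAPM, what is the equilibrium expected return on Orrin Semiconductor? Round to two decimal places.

β = Cov(R_i, R_m) / Var(R_m) = 0.00471 / 0.01639 = 0.2874
MRP = 7.73% − 1.93% = 5.80%
E(R) = R_f + β × MRP = 1.93% + 0.2874 × 5.80% = 3.60%

3.60%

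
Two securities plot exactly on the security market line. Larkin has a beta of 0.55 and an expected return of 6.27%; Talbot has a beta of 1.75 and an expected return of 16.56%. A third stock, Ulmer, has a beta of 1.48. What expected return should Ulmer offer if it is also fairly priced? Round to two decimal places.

MRP (SML slope) = (16.56% − 6.27%) / (1.75 − 0.55) = 10.29% / 1.20 = 8.5750%
R_f (intercept) = 6.27% − 0.55 × 8.5750% = 1.5538%
E(R_Ulmer) = R_f + β × MRP = 1.5538% + 1.48 × 8.5750% = 14.24%

14.24%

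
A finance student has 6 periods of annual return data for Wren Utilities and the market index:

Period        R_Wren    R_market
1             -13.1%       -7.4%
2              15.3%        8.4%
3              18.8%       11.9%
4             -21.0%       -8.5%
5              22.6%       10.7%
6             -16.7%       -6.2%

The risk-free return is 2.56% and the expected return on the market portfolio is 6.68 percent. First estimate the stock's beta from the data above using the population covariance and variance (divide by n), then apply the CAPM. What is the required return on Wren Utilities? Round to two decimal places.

Mean R_i = (-13.1 + 15.3 + 18.8 − 21.0 + 22.6 − 16.7) / 6 = 0.9833%
Mean R_m = (-7.4 + 8.4 + 11.9 − 8.5 + 10.7 − 6.2) / 6 = 1.4833%
Σ(R_i − R̄_i)(R_m − R̄_m) = 964.2883  ⇒  Cov = 964.2883 / 6 = 160.7147
Σ(R_m − R̄_m)² = 478.9083  ⇒  Var(R_m) = 478.9083 / 6 = 79.8181
β = Cov / Var(R_m) = 160.7147 / 79.8181 = 2.0135
MRP = 6.68% − 2.56% = 4.12%
E(R) = R_f + β × MRP = 2.56% + 2.0135 × 4.12% = 10.86%

10.86%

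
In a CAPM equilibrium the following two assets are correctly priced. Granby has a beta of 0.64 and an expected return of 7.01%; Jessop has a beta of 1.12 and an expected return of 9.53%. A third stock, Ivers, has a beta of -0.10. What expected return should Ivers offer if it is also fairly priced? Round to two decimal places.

3.13%

MRP (SML slope) = (9.53% − 7.01%) / (1.12 − 0.64) = 2.52% / 0.48 = 5.2500%
R_f (intercept) = 7.01% − 0.64 × 5.2500% = 3.6500%
E(R_Ivers) = R_f + β × MRP = 3.6500% + -0.10 × 5.2500% = 3.13%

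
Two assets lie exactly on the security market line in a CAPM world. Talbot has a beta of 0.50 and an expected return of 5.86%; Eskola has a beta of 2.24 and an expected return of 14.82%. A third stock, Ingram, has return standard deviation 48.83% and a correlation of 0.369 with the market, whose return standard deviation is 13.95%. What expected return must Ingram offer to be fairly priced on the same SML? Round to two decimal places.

9.94%

MRP = (14.82% − 5.86%) / (2.24 − 0.50) = 5.1494%
R_f = 5.86% − 0.50 × 5.1494% = 3.2853%
β_Ingram = ρ·σ_i/σ_m = 0.369 × 48.83 / 13.95 = 1.2916
E(R_Ingram) = R_f + β × MRP = 3.2853% + 1.2916 × 5.1494% = 9.94%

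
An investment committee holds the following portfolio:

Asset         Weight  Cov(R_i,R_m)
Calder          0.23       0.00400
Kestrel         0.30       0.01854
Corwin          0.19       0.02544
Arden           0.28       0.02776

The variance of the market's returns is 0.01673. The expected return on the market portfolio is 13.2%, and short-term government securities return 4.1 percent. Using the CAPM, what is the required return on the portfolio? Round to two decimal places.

β_Calder = 0.00400 / 0.01673 = 0.2391
β_Kestrel = 0.01854 / 0.01673 = 1.1082
β_Corwin = 0.02544 / 0.01673 = 1.5206
β_Arden = 0.02776 / 0.01673 = 1.6593
β_P = Σ w_i β_i = 0.23×0.2391 + 0.30×1.1082 + 0.19×1.5206 + 0.28×1.6593 = 1.1410
MRP = 13.2% − 4.1% = 9.10%
E(R_P) = R_f + β_P × MRP = 4.1% + 1.1410 × 9.1% = 14.48%

14.48%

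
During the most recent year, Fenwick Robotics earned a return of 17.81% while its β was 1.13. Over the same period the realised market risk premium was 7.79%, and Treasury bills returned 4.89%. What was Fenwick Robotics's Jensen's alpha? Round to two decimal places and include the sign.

CAPM benchmark = R_f + β(R_m − R_f) = 4.89% + 1.13 × 7.79% = 13.6927%
α = actual − benchmark = 17.81% − 13.6927% = +4.12%

+4.12%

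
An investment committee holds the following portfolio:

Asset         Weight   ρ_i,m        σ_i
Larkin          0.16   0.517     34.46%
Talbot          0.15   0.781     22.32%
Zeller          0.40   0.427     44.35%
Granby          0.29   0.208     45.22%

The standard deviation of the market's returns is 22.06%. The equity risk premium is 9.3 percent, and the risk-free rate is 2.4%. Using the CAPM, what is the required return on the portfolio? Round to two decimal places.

β_Larkin = 0.517 × 34.46% / 22.06% = 0.8076
β_Talbot = 0.781 × 22.32% / 22.06% = 0.7902
β_Zeller = 0.427 × 44.35% / 22.06% = 0.8585
β_Granby = 0.208 × 45.22% / 22.06% = 0.4264
β_P = Σ w_i β_i = 0.16×0.8076 + 0.15×0.7902 + 0.40×0.8585 + 0.29×0.4264 = 0.7148
E(R_P) = R_f + β_P × MRP = 2.4% + 0.7148 × 9.3% = 9.05%

9.05%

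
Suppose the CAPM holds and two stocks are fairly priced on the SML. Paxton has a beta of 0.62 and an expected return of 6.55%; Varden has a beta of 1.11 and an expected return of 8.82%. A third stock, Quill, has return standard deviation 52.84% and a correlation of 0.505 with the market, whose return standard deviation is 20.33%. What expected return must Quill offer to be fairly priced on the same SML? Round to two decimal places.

MRP = (8.82% − 6.55%) / (1.11 − 0.62) = 4.6327%
R_f = 6.55% − 0.62 × 4.6327% = 3.6777%
β_Quill = ρ·σ_i/σ_m = 0.505 × 52.84 / 20.33 = 1.3126
E(R_Quill) = R_f + β × MRP = 3.6777% + 1.3126 × 4.6327% = 9.76%

9.76%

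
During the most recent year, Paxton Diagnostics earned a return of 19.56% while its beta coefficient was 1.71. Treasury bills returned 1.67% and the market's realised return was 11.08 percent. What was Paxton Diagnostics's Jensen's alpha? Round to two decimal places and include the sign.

+1.80%

Market excess return = 11.08% − 1.67% = 9.41%
CAPM benchmark = R_f + β(R_m − R_f) = 1.67% + 1.71 × 9.41% = 17.7611%
α = actual − benchmark = 19.56% − 17.7611% = +1.80%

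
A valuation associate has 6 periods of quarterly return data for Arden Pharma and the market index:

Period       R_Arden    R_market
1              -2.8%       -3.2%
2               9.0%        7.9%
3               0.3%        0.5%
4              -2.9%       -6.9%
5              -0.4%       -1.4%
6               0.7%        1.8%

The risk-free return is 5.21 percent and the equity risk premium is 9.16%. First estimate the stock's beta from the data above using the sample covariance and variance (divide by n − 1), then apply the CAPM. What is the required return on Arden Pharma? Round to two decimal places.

Mean R_i = (-2.8 + 9.0 + 0.3 − 2.9 − 0.4 + 0.7) / 6 = 0.6500%
Mean R_m = (-3.2 + 7.9 + 0.5 − 6.9 − 1.4 + 1.8) / 6 = -0.2167%
Σ(R_i − R̄_i)(R_m − R̄_m) = 102.8850  ⇒  Cov = 102.8850 / 5 = 20.5770
Σ(R_m − R̄_m)² = 125.4283  ⇒  Var(R_m) = 125.4283 / 5 = 25.0857
β = Cov / Var(R_m) = 20.5770 / 25.0857 = 0.8203
E(R) = R_f + β × MRP = 5.21% + 0.8203 × 9.16% = 12.72%

12.72%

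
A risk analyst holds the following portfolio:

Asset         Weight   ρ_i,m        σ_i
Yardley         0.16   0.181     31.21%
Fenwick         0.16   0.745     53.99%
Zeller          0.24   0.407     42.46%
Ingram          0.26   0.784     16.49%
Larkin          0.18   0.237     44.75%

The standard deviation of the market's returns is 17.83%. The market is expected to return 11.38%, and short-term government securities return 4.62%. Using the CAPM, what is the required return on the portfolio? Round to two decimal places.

10.97%

β_Yardley = 0.181 × 31.21% / 17.83% = 0.3168
β_Fenwick = 0.745 × 53.99% / 17.83% = 2.2559
β_Zeller = 0.407 × 42.46% / 17.83% = 0.9692
β_Ingram = 0.784 × 16.49% / 17.83% = 0.7251
β_Larkin = 0.237 × 44.75% / 17.83% = 0.5948
β_P = Σ w_i β_i = 0.16×0.3168 + 0.16×2.2559 + 0.24×0.9692 + 0.26×0.7251 + 0.18×0.5948 = 0.9398
MRP = 11.38% − 4.62% = 6.76%
E(R_P) = R_f + β_P × MRP = 4.62% + 0.9398 × 6.76% = 10.97%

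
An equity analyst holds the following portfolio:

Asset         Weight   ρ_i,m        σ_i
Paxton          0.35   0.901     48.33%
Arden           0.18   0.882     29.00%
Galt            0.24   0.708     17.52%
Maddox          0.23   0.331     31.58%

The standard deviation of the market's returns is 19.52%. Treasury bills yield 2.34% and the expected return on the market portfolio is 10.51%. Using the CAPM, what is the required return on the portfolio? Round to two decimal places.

β_Paxton = 0.901 × 48.33% / 19.52% = 2.2308
β_Arden = 0.882 × 29.00% / 19.52% = 1.3103
β_Galt = 0.708 × 17.52% / 19.52% = 0.6355
β_Maddox = 0.331 × 31.58% / 19.52% = 0.5355
β_P = Σ w_i β_i = 0.35×2.2308 + 0.18×1.3103 + 0.24×0.6355 + 0.23×0.5355 = 1.2923
MRP = 10.51% − 2.34% = 8.17%
E(R_P) = R_f + β_P × MRP = 2.34% + 1.2923 × 8.17% = 12.90%

12.90%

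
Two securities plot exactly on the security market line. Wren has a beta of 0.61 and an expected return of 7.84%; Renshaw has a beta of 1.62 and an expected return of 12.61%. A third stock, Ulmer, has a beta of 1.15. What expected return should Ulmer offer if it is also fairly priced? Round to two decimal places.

MRP (SML slope) = (12.61% − 7.84%) / (1.62 − 0.61) = 4.77% / 1.01 = 4.7228%
R_f (intercept) = 7.84% − 0.61 × 4.7228% = 4.9591%
E(R_Ulmer) = R_f + β × MRP = 4.9591% + 1.15 × 4.7228% = 10.39%

10.39%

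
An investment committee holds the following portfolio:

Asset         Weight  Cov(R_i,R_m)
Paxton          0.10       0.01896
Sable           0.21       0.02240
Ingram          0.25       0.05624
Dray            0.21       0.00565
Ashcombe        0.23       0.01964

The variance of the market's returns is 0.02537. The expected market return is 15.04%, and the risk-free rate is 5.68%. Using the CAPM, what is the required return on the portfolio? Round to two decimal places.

15.41%

β_Paxton = 0.01896 / 0.02537 = 0.7473
β_Sable = 0.02240 / 0.02537 = 0.8829
β_Ingram = 0.05624 / 0.02537 = 2.2168
β_Dray = 0.00565 / 0.02537 = 0.2227
β_Ashcombe = 0.01964 / 0.02537 = 0.7741
β_P = Σ w_i β_i = 0.10×0.7473 + 0.21×0.8829 + 0.25×2.2168 + 0.21×0.2227 + 0.23×0.7741 = 1.0391
MRP = 15.04% − 5.68% = 9.36%
E(R_P) = R_f + β_P × MRP = 5.68% + 1.0391 × 9.36% = 15.41%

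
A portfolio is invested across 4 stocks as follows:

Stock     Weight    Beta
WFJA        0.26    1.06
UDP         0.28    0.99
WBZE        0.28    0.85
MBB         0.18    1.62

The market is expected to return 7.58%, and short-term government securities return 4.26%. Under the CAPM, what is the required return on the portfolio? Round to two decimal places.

β_P = Σ w_i β_i = 0.26×1.06 + 0.28×0.99 + 0.28×0.85 + 0.18×1.62 = 1.0824
MRP = 7.58% − 4.26% = 3.32%
E(R_P) = R_f + β_P × MRP = 4.26% + 1.0824 × 3.32% = 7.85%

7.85%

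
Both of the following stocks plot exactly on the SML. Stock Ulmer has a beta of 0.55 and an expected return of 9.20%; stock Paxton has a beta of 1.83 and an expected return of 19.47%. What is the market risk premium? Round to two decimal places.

8.02%

Both satisfy E(R) = R_f + β·MRP, so the slope of the SML is
MRP = (19.47% − 9.20%) / (1.83 − 0.55) = 10.27% / 1.28 = 8.0234%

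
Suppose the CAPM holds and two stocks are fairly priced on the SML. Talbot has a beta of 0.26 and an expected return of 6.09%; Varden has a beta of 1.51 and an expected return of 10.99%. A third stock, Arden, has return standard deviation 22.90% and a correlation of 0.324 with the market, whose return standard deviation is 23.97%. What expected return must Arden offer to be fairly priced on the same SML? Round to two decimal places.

6.28%

MRP = (10.99% − 6.09%) / (1.51 − 0.26) = 3.9200%
R_f = 6.09% − 0.26 × 3.9200% = 5.0708%
β_Arden = ρ·σ_i/σ_m = 0.324 × 22.90 / 23.97 = 0.3095
E(R_Arden) = R_f + β × MRP = 5.0708% + 0.3095 × 3.9200% = 6.28%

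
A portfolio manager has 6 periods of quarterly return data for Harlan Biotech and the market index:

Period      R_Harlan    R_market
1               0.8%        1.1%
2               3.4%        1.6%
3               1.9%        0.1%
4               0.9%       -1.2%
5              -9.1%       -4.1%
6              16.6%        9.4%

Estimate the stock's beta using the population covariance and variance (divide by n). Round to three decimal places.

1.777

Mean R_i = (0.8 + 3.4 + 1.9 + 0.9 − 9.1 + 16.6) / 6 = 2.4167%
Mean R_m = (1.1 + 1.6 + 0.1 − 1.2 − 4.1 + 9.4) / 6 = 1.1500%
Σ(R_i − R̄_i)(R_m − R̄_m) = 182.1050  ⇒  Cov = 182.1050 / 6 = 30.3508
Σ(R_m − R̄_m)² = 102.4550  ⇒  Var(R_m) = 102.4550 / 6 = 17.0758
β = Cov / Var(R_m) = 30.3508 / 17.0758 = 1.7774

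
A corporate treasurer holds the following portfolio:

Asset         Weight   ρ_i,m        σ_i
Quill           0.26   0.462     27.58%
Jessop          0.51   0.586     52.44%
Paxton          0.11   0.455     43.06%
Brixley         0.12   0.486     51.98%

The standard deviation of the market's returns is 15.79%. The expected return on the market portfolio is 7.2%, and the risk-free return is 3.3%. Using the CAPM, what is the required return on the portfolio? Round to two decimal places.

9.27%

β_Quill = 0.462 × 27.58% / 15.79% = 0.8070
β_Jessop = 0.586 × 52.44% / 15.79% = 1.9462
β_Paxton = 0.455 × 43.06% / 15.79% = 1.2408
β_Brixley = 0.486 × 51.98% / 15.79% = 1.5999
β_P = Σ w_i β_i = 0.26×0.8070 + 0.51×1.9462 + 0.11×1.2408 + 0.12×1.5999 = 1.5309
MRP = 7.2% − 3.3% = 3.90%
E(R_P) = R_f + β_P × MRP = 3.3% + 1.5309 × 3.9% = 9.27%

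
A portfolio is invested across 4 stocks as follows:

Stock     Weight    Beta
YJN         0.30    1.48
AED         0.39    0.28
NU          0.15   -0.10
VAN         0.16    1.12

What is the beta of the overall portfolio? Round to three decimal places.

0.717

β_P = Σ w_i β_i = 0.30×1.48 + 0.39×0.28 + 0.15×-0.10 + 0.16×1.12 = 0.7174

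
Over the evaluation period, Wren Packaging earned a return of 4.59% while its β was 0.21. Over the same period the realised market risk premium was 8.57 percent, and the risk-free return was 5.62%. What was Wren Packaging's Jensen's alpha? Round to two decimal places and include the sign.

-2.83%

CAPM benchmark = R_f + β(R_m − R_f) = 5.62% + 0.21 × 8.57% = 7.4197%
α = actual − benchmark = 4.59% − 7.4197% = -2.83%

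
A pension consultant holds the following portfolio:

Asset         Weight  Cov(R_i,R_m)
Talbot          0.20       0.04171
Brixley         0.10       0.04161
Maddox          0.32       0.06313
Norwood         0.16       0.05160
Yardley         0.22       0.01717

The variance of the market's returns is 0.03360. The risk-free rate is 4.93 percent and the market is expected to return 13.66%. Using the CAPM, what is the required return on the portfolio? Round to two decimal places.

16.55%

β_Talbot = 0.04171 / 0.03360 = 1.2414
β_Brixley = 0.04161 / 0.03360 = 1.2384
β_Maddox = 0.06313 / 0.03360 = 1.8789
β_Norwood = 0.05160 / 0.03360 = 1.5357
β_Yardley = 0.01717 / 0.03360 = 0.5110
β_P = Σ w_i β_i = 0.20×1.2414 + 0.10×1.2384 + 0.32×1.8789 + 0.16×1.5357 + 0.22×0.5110 = 1.3315
MRP = 13.66% − 4.93% = 8.73%
E(R_P) = R_f + β_P × MRP = 4.93% + 1.3315 × 8.73% = 16.55%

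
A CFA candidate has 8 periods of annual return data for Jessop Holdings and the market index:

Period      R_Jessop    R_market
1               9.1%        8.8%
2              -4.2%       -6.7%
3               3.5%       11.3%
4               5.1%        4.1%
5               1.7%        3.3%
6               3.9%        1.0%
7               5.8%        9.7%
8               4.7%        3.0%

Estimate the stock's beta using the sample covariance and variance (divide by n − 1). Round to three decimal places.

Mean R_i = (9.1 − 4.2 + 3.5 + 5.1 + 1.7 + 3.9 + 5.8 + 4.7) / 8 = 3.7000%
Mean R_m = (8.8 − 6.7 + 11.3 + 4.1 + 3.3 + 1.0 + 9.7 + 3.0) / 8 = 4.3125%
Σ(R_i − R̄_i)(R_m − R̄_m) = 120.9000  ⇒  Cov = 120.9000 / 7 = 17.2714
Σ(R_m − R̄_m)² = 233.0288  ⇒  Var(R_m) = 233.0288 / 7 = 33.2898
β = Cov / Var(R_m) = 17.2714 / 33.2898 = 0.5188

0.519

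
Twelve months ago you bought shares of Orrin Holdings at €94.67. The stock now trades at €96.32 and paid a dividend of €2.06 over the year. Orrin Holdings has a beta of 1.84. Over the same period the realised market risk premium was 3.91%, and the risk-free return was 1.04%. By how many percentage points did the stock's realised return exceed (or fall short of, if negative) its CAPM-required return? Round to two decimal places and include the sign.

Realised HPR = (P1 + D1 − P0) / P0 = (96.32 + 2.06 − 94.67) / 94.67 = 3.71 / 94.67 = 3.9189%
CAPM required = R_f + β·MRP = 1.04% + 1.84 × 3.91% = 8.2344%
α = realised − required = 3.9189% − 8.2344% = -4.32%

-4.32%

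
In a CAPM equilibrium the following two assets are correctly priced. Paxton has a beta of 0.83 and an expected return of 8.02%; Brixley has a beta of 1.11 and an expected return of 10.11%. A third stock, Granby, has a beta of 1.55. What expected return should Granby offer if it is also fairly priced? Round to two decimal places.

MRP (SML slope) = (10.11% − 8.02%) / (1.11 − 0.83) = 2.09% / 0.28 = 7.4643%
R_f (intercept) = 8.02% − 0.83 × 7.4643% = 1.8246%
E(R_Granby) = R_f + β × MRP = 1.8246% + 1.55 × 7.4643% = 13.39%

13.39%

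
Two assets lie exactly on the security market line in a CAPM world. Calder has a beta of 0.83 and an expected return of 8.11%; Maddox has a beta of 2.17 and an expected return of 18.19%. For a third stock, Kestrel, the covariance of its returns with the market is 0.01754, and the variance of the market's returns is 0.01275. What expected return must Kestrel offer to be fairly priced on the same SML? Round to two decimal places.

MRP = (18.19% − 8.11%) / (2.17 − 0.83) = 7.5224%
R_f = 8.11% − 0.83 × 7.5224% = 1.8664%
β_Kestrel = Cov / Var(R_m) = 0.01754 / 0.01275 = 1.3757
E(R_Kestrel) = R_f + β × MRP = 1.8664% + 1.3757 × 7.5224% = 12.21%

12.21%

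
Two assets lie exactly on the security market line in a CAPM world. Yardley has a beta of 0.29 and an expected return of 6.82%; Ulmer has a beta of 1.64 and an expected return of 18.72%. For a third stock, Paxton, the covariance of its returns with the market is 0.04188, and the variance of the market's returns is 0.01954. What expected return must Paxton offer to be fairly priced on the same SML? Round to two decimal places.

MRP = (18.72% − 6.82%) / (1.64 − 0.29) = 8.8148%
R_f = 6.82% − 0.29 × 8.8148% = 4.2637%
β_Paxton = Cov / Var(R_m) = 0.04188 / 0.01954 = 2.1433
E(R_Paxton) = R_f + β × MRP = 4.2637% + 2.1433 × 8.8148% = 23.16%

23.16%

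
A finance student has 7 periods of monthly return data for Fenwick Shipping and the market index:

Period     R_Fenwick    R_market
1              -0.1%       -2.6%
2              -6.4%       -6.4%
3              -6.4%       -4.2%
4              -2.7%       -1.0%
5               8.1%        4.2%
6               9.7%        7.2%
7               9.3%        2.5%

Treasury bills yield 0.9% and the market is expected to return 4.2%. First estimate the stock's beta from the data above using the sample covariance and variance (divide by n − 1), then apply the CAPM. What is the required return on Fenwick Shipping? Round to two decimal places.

Mean R_i = (-0.1 − 6.4 − 6.4 − 2.7 + 8.1 + 9.7 + 9.3) / 7 = 1.6429%
Mean R_m = (-2.6 − 6.4 − 4.2 − 1.0 + 4.2 + 7.2 + 2.5) / 7 = -0.0429%
Σ(R_i − R̄_i)(R_m − R̄_m) = 198.4029  ⇒  Cov = 198.4029 / 6 = 33.0672
Σ(R_m − R̄_m)² = 142.0771  ⇒  Var(R_m) = 142.0771 / 6 = 23.6795
β = Cov / Var(R_m) = 33.0672 / 23.6795 = 1.3964
MRP = 4.2% − 0.9% = 3.30%
E(R) = R_f + β × MRP = 0.9% + 1.3964 × 3.3% = 5.51%

5.51%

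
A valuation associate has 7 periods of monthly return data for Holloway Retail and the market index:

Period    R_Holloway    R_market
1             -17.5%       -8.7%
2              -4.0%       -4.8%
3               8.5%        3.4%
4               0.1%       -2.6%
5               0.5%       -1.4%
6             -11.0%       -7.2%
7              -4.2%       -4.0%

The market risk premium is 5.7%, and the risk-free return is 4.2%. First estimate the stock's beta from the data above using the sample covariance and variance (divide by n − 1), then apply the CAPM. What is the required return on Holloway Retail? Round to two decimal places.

15.89%

Mean R_i = (-17.5 − 4.0 + 8.5 + 0.1 + 0.5 − 11.0 − 4.2) / 7 = -3.9429%
Mean R_m = (-8.7 − 4.8 + 3.4 − 2.6 − 1.4 − 7.2 − 4.0) / 7 = -3.6143%
Σ(R_i − R̄_i)(R_m − R̄_m) = 195.6357  ⇒  Cov = 195.6357 / 6 = 32.6060
Σ(R_m − R̄_m)² = 95.4086  ⇒  Var(R_m) = 95.4086 / 6 = 15.9014
β = Cov / Var(R_m) = 32.6060 / 15.9014 = 2.0505
E(R) = R_f + β × MRP = 4.2% + 2.0505 × 5.7% = 15.89%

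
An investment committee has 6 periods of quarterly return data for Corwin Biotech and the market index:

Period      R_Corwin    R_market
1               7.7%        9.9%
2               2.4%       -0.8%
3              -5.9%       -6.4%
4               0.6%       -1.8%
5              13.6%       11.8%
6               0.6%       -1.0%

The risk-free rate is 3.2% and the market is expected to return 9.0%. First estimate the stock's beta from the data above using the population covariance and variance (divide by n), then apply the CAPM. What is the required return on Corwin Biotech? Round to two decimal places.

8.41%

Mean R_i = (7.7 + 2.4 − 5.9 + 0.6 + 13.6 + 0.6) / 6 = 3.1667%
Mean R_m = (9.9 − 0.8 − 6.4 − 1.8 + 11.8 − 1.0) / 6 = 1.9500%
Σ(R_i − R̄_i)(R_m − R̄_m) = 233.8200  ⇒  Cov = 233.8200 / 6 = 38.9700
Σ(R_m − R̄_m)² = 260.2750  ⇒  Var(R_m) = 260.2750 / 6 = 43.3792
β = Cov / Var(R_m) = 38.9700 / 43.3792 = 0.8984
MRP = 9.0% − 3.2% = 5.80%
E(R) = R_f + β × MRP = 3.2% + 0.8984 × 5.8% = 8.41%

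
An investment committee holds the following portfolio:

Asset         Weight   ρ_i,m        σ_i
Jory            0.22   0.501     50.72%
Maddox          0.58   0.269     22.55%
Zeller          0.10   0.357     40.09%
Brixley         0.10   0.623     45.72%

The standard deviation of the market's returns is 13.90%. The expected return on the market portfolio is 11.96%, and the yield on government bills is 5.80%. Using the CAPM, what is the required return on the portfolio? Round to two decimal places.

11.73%

β_Jory = 0.501 × 50.72% / 13.90% = 1.8281
β_Maddox = 0.269 × 22.55% / 13.90% = 0.4364
β_Zeller = 0.357 × 40.09% / 13.90% = 1.0296
β_Brixley = 0.623 × 45.72% / 13.90% = 2.0492
β_P = Σ w_i β_i = 0.22×1.8281 + 0.58×0.4364 + 0.10×1.0296 + 0.10×2.0492 = 0.9632
MRP = 11.96% − 5.80% = 6.16%
E(R_P) = R_f + β_P × MRP = 5.80% + 0.9632 × 6.16% = 11.73%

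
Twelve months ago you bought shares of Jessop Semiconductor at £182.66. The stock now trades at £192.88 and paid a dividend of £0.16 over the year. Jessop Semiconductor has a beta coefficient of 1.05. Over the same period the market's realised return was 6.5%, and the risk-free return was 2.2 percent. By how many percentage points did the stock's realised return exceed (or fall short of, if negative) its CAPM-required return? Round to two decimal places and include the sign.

-1.03%

Realised HPR = (P1 + D1 − P0) / P0 = (192.88 + 0.16 − 182.66) / 182.66 = 10.38 / 182.66 = 5.6827%
MRP = 6.5% − 2.2% = 4.30%
CAPM required = R_f + β·MRP = 2.2% + 1.05 × 4.3% = 6.7150%
α = realised − required = 5.6827% − 6.7150% = -1.03%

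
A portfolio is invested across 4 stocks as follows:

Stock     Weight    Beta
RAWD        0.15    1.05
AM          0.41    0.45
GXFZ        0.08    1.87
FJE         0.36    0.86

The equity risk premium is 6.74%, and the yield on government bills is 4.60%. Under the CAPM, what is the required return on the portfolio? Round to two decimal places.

β_P = Σ w_i β_i = 0.15×1.05 + 0.41×0.45 + 0.08×1.87 + 0.36×0.86 = 0.8012
E(R_P) = R_f + β_P × MRP = 4.60% + 0.8012 × 6.74% = 10.00%

10.00%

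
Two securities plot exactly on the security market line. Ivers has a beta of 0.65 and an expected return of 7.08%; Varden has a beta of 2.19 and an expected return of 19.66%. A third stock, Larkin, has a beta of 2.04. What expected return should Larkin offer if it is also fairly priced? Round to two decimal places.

MRP (SML slope) = (19.66% − 7.08%) / (2.19 − 0.65) = 12.58% / 1.54 = 8.1688%
R_f (intercept) = 7.08% − 0.65 × 8.1688% = 1.7703%
E(R_Larkin) = R_f + β × MRP = 1.7703% + 2.04 × 8.1688% = 18.43%

18.43%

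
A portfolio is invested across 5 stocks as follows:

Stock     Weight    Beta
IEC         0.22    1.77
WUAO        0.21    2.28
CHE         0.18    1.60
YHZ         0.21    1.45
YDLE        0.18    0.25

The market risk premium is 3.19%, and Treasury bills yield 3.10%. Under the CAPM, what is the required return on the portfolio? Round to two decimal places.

β_P = Σ w_i β_i = 0.22×1.77 + 0.21×2.28 + 0.18×1.60 + 0.21×1.45 + 0.18×0.25 = 1.5057
E(R_P) = R_f + β_P × MRP = 3.10% + 1.5057 × 3.19% = 7.90%

7.90%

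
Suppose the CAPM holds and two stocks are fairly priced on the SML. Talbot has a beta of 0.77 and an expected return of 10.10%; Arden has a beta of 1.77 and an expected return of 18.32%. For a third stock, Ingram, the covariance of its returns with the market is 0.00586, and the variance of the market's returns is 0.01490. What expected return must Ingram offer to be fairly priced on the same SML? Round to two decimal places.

MRP = (18.32% − 10.10%) / (1.77 − 0.77) = 8.2200%
R_f = 10.10% − 0.77 × 8.2200% = 3.7706%
β_Ingram = Cov / Var(R_m) = 0.00586 / 0.01490 = 0.3933
E(R_Ingram) = R_f + β × MRP = 3.7706% + 0.3933 × 8.2200% = 7.00%

7.00%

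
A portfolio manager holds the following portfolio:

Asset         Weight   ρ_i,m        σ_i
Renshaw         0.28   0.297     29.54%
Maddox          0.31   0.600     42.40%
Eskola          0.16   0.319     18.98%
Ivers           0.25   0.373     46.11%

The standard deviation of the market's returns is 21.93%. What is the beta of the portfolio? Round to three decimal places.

β_Renshaw = 0.297 × 29.54% / 21.93% = 0.4001
β_Maddox = 0.600 × 42.40% / 21.93% = 1.1601
β_Eskola = 0.319 × 18.98% / 21.93% = 0.2761
β_Ivers = 0.373 × 46.11% / 21.93% = 0.7843
β_P = Σ w_i β_i = 0.28×0.4001 + 0.31×1.1601 + 0.16×0.2761 + 0.25×0.7843 = 0.7119

0.712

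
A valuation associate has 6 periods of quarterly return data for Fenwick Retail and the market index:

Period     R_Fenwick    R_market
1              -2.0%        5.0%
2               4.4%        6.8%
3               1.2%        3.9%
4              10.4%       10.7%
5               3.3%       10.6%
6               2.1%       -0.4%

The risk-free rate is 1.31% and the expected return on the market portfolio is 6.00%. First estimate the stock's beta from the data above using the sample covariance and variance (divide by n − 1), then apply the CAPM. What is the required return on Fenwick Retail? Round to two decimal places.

Mean R_i = (-2.0 + 4.4 + 1.2 + 10.4 + 3.3 + 2.1) / 6 = 3.2333%
Mean R_m = (5.0 + 6.8 + 3.9 + 10.7 + 10.6 − 0.4) / 6 = 6.1000%
Σ(R_i − R̄_i)(R_m − R̄_m) = 51.6800  ⇒  Cov = 51.6800 / 5 = 10.3360
Σ(R_m − R̄_m)² = 90.2000  ⇒  Var(R_m) = 90.2000 / 5 = 18.0400
β = Cov / Var(R_m) = 10.3360 / 18.0400 = 0.5729
MRP = 6.00% − 1.31% = 4.69%
E(R) = R_f + β × MRP = 1.31% + 0.5729 × 4.69% = 4.00%

4.00%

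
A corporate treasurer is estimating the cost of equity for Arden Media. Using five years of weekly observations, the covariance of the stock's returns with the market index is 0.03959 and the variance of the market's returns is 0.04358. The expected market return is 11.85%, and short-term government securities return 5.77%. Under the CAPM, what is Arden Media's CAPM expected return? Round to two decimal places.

β = Cov(R_i, R_m) / Var(R_m) = 0.03959 / 0.04358 = 0.9084
MRP = 11.85% − 5.77% = 6.08%
E(R) = R_f + β × MRP = 5.77% + 0.9084 × 6.08% = 11.29%

11.29%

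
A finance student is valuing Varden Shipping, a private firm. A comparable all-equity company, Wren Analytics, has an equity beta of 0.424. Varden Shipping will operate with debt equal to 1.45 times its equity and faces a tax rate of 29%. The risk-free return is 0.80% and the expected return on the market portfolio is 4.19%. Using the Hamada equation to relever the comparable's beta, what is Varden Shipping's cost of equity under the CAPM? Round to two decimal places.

β_L = β_U × [1 + (1 − t)(D/E)] = 0.424 × [1 + (1 − 0.29) × 1.45]
    = 0.424 × [1 + 0.71 × 1.45] = 0.424 × 2.0295 = 0.8605
MRP = 4.19% − 0.80% = 3.39%
E(R) = R_f + β_L × MRP = 0.80% + 0.8605 × 3.39% = 3.72%

3.72%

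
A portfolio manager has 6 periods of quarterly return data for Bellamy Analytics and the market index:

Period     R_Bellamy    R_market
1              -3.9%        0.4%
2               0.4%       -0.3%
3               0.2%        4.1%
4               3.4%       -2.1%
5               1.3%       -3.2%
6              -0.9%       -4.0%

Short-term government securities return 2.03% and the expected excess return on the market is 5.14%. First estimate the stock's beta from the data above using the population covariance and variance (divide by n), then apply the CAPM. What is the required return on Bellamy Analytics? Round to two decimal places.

Mean R_i = (-3.9 + 0.4 + 0.2 + 3.4 + 1.3 − 0.9) / 6 = 0.0833%
Mean R_m = (0.4 − 0.3 + 4.1 − 2.1 − 3.2 − 4.0) / 6 = -0.8500%
Σ(R_i − R̄_i)(R_m − R̄_m) = -8.1350  ⇒  Cov = -8.1350 / 6 = -1.3558
Σ(R_m − R̄_m)² = 43.3750  ⇒  Var(R_m) = 43.3750 / 6 = 7.2292
β = Cov / Var(R_m) = -1.3558 / 7.2292 = -0.1875
E(R) = R_f + β × MRP = 2.03% + -0.1875 × 5.14% = 1.07%

1.07%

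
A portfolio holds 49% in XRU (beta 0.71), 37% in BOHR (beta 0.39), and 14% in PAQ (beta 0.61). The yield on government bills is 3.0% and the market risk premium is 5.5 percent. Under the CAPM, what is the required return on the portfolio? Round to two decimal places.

6.18%

β_P = Σ w_i β_i = 0.49×0.71 + 0.37×0.39 + 0.14×0.61 = 0.5776
E(R_P) = R_f + β_P × MRP = 3.0% + 0.5776 × 5.5% = 6.18%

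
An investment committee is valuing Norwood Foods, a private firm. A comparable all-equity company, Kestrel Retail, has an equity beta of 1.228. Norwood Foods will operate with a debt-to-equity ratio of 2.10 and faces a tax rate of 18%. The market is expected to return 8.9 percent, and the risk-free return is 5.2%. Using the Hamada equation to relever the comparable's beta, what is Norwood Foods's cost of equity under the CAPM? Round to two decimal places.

17.57%

β_L = β_U × [1 + (1 − t)(D/E)] = 1.228 × [1 + (1 − 0.18) × 2.10]
    = 1.228 × [1 + 0.82 × 2.10] = 1.228 × 2.7220 = 3.3426
MRP = 8.9% − 5.2% = 3.70%
E(R) = R_f + β_L × MRP = 5.2% + 3.3426 × 3.7% = 17.57%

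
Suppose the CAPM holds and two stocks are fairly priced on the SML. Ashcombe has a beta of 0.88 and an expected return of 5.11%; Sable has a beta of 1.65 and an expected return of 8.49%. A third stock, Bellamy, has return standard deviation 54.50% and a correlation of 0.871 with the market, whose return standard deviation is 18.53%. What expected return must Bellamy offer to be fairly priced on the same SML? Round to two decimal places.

MRP = (8.49% − 5.11%) / (1.65 − 0.88) = 4.3896%
R_f = 5.11% − 0.88 × 4.3896% = 1.2472%
β_Bellamy = ρ·σ_i/σ_m = 0.871 × 54.50 / 18.53 = 2.5618
E(R_Bellamy) = R_f + β × MRP = 1.2472% + 2.5618 × 4.3896% = 12.49%

12.49%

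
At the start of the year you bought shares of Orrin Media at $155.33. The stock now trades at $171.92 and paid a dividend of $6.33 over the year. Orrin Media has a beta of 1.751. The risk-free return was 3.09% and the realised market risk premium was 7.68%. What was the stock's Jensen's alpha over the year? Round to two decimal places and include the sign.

-1.78%

Realised HPR = (P1 + D1 − P0) / P0 = (171.92 + 6.33 − 155.33) / 155.33 = 22.92 / 155.33 = 14.7557%
CAPM required = R_f + β·MRP = 3.09% + 1.751 × 7.68% = 16.53768%
α = realised − required = 14.7557% − 16.53768% = -1.78%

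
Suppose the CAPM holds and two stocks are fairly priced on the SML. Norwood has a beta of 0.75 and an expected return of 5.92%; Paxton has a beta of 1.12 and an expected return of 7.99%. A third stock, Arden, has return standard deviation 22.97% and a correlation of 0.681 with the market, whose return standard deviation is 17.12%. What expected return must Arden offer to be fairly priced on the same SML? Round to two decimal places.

MRP = (7.99% − 5.92%) / (1.12 − 0.75) = 5.5946%
R_f = 5.92% − 0.75 × 5.5946% = 1.7241%
β_Arden = ρ·σ_i/σ_m = 0.681 × 22.97 / 17.12 = 0.9137
E(R_Arden) = R_f + β × MRP = 1.7241% + 0.9137 × 5.5946% = 6.84%

6.84%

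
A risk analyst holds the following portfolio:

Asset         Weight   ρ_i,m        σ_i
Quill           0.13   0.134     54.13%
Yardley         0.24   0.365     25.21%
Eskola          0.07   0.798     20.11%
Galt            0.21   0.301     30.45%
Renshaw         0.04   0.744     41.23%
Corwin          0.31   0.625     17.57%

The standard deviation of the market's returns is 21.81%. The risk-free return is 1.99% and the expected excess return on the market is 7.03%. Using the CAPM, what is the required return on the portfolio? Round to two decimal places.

β_Quill = 0.134 × 54.13% / 21.81% = 0.3326
β_Yardley = 0.365 × 25.21% / 21.81% = 0.4219
β_Eskola = 0.798 × 20.11% / 21.81% = 0.7358
β_Galt = 0.301 × 30.45% / 21.81% = 0.4202
β_Renshaw = 0.744 × 41.23% / 21.81% = 1.4065
β_Corwin = 0.625 × 17.57% / 21.81% = 0.5035
β_P = Σ w_i β_i = 0.13×0.3326 + 0.24×0.4219 + 0.07×0.7358 + 0.21×0.4202 + 0.04×1.4065 + 0.31×0.5035 = 0.4966
E(R_P) = R_f + β_P × MRP = 1.99% + 0.4966 × 7.03% = 5.48%

5.48%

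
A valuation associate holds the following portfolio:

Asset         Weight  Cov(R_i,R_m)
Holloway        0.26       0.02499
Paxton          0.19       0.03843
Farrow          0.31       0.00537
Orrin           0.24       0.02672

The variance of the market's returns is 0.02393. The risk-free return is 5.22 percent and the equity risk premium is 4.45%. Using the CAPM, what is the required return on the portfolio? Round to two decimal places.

β_Holloway = 0.02499 / 0.02393 = 1.0443
β_Paxton = 0.03843 / 0.02393 = 1.6059
β_Farrow = 0.00537 / 0.02393 = 0.2244
β_Orrin = 0.02672 / 0.02393 = 1.1166
β_P = Σ w_i β_i = 0.26×1.0443 + 0.19×1.6059 + 0.31×0.2244 + 0.24×1.1166 = 0.9142
E(R_P) = R_f + β_P × MRP = 5.22% + 0.9142 × 4.45% = 9.29%

9.29%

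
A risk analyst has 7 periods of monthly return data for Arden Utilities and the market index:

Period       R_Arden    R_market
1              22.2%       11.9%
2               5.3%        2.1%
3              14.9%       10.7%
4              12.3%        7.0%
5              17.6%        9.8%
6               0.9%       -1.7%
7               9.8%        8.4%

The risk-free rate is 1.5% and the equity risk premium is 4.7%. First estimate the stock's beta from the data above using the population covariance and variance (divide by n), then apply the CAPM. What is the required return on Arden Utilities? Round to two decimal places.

7.97%

Mean R_i = (22.2 + 5.3 + 14.9 + 12.3 + 17.6 + 0.9 + 9.8) / 7 = 11.8571%
Mean R_m = (11.9 + 2.1 + 10.7 + 7.0 + 9.8 − 1.7 + 8.4) / 7 = 6.8857%
Σ(R_i − R̄_i)(R_m − R̄_m) = 202.5957  ⇒  Cov = 202.5957 / 7 = 28.9422
Σ(R_m − R̄_m)² = 147.1086  ⇒  Var(R_m) = 147.1086 / 7 = 21.0155
β = Cov / Var(R_m) = 28.9422 / 21.0155 = 1.3772
E(R) = R_f + β × MRP = 1.5% + 1.3772 × 4.7% = 7.97%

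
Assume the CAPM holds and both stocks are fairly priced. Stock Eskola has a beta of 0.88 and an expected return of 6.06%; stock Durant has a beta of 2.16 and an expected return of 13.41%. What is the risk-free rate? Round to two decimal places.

1.01%

Both satisfy E(R) = R_f + β·MRP, so the slope of the SML is
MRP = (13.41% − 6.06%) / (2.16 − 0.88) = 7.35% / 1.28 = 5.7422%
R_f = E(R_Eskola) − β_Eskola·MRP = 6.06% − 0.88 × 5.7422% = 1.0069%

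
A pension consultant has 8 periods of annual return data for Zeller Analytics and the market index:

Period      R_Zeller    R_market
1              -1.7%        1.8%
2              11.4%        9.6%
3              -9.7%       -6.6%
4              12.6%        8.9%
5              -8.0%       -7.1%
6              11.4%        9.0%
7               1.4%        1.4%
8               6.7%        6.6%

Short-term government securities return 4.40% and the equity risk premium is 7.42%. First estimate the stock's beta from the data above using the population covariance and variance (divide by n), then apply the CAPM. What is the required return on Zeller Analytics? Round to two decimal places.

13.91%

Mean R_i = (-1.7 + 11.4 − 9.7 + 12.6 − 8.0 + 11.4 + 1.4 + 6.7) / 8 = 3.0125%
Mean R_m = (1.8 + 9.6 − 6.6 + 8.9 − 7.1 + 9.0 + 1.4 + 6.6) / 8 = 2.9500%
Σ(R_i − R̄_i)(R_m − R̄_m) = 417.0250  ⇒  Cov = 417.0250 / 8 = 52.1281
Σ(R_m − R̄_m)² = 325.4800  ⇒  Var(R_m) = 325.4800 / 8 = 40.6850
β = Cov / Var(R_m) = 52.1281 / 40.6850 = 1.2813
E(R) = R_f + β × MRP = 4.40% + 1.2813 × 7.42% = 13.91%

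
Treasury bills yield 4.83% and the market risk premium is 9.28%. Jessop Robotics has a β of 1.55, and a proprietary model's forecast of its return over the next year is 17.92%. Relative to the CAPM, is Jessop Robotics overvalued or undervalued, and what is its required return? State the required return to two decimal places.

Overvalued; required return 19.21%

Required return = R_f + β·MRP = 4.83% + 1.55 × 9.28% = 19.21%
Forecast 17.92% < required 19.21% → the stock plots below the SML → overvalued.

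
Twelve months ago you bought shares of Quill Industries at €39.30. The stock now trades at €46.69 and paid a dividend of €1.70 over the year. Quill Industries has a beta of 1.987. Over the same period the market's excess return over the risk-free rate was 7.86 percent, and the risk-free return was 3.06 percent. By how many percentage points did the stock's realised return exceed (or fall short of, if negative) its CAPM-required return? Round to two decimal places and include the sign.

+4.45%

Realised HPR = (P1 + D1 − P0) / P0 = (46.69 + 1.70 − 39.30) / 39.30 = 9.09 / 39.30 = 23.1298%
CAPM required = R_f + β·MRP = 3.06% + 1.987 × 7.86% = 18.67782%
α = realised − required = 23.1298% − 18.67782% = +4.45%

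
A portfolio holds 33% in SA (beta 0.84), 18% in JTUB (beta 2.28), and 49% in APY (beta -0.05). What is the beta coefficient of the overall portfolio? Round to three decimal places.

β_P = Σ w_i β_i = 0.33×0.84 + 0.18×2.28 + 0.49×-0.05 = 0.6631

0.663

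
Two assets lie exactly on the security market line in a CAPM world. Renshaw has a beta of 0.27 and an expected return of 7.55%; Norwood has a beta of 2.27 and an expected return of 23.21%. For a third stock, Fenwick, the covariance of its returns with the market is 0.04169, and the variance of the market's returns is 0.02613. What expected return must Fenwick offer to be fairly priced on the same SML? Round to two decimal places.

MRP = (23.21% − 7.55%) / (2.27 − 0.27) = 7.8300%
R_f = 7.55% − 0.27 × 7.8300% = 5.4359%
β_Fenwick = Cov / Var(R_m) = 0.04169 / 0.02613 = 1.5955
E(R_Fenwick) = R_f + β × MRP = 5.4359% + 1.5955 × 7.8300% = 17.93%

17.93%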